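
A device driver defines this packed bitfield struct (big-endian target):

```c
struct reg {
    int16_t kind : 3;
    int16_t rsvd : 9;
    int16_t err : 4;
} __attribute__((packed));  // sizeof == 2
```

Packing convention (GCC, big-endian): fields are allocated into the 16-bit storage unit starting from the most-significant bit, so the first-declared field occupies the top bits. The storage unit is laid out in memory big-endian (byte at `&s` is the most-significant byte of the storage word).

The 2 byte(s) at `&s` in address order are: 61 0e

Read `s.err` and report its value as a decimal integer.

[0]=0x61 [1]=0x0e (big-endian) → word 0x610e
kind:3 @ bit 13 → (0x610e>>13)&0x7 = 0x3
rsvd:9 @ bit 4 → (0x610e>>4)&0x1ff = 0x10
err:4 @ bit 0 → (0x610e>>0)&0xf = 0xe  ←
err signed 4b, MSB=1: 14 - 16 = -2

-2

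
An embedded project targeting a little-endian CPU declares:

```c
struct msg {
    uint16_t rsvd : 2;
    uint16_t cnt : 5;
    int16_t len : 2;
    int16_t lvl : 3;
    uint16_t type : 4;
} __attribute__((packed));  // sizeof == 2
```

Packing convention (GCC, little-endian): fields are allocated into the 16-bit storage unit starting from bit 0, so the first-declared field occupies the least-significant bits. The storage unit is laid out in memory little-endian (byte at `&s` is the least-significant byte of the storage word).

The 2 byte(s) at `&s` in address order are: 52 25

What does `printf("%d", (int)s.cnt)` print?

[0]=0x52 [1]=0x25 (little-endian) → word 0x2552
rsvd [0+:2] = (word>>0) & 0x3 = 2
cnt [2+:5] = (word>>2) & 0x1f = 20  ←
len [7+:2] = (word>>7) & 0x3 = 2
lvl [9+:3] = (word>>9) & 0x7 = 2
type [12+:4] = (word>>12) & 0xf = 2

20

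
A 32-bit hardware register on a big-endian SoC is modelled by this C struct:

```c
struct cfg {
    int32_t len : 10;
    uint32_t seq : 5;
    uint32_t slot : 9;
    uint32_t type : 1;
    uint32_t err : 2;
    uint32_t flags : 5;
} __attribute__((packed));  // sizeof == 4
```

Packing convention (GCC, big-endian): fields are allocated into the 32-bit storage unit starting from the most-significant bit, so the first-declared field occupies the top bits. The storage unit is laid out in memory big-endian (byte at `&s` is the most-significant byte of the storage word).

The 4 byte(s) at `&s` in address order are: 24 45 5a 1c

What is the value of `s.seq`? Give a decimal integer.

[0]=0x24 [1]=0x45 [2]=0x5a [3]=0x1c (big-endian) → word 0x24455a1c
len [22+:10] = (word>>22) & 0x3ff = 145
seq [17+:5] = (word>>17) & 0x1f = 2  ←
slot [8+:9] = (word>>8) & 0x1ff = 346
type [7+:1] = (word>>7) & 0x1 = 0
err [5+:2] = (word>>5) & 0x3 = 0
flags [0+:5] = (word>>0) & 0x1f = 28

2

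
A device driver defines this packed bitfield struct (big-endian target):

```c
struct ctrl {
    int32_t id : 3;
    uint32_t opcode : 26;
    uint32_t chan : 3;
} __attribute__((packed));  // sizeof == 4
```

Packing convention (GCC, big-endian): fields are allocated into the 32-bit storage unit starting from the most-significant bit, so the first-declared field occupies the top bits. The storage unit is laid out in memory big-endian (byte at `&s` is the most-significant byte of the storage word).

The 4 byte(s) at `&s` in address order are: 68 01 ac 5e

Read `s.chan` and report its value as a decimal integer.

6

[0]=0x68 [1]=0x01 [2]=0xac [3]=0x5e (big-endian) → word 0x6801ac5e
id [29+:3] = (word>>29) & 0x7 = 3
opcode [3+:26] = (word>>3) & 0x3ffffff = 16790923
chan [0+:3] = (word>>0) & 0x7 = 6  ←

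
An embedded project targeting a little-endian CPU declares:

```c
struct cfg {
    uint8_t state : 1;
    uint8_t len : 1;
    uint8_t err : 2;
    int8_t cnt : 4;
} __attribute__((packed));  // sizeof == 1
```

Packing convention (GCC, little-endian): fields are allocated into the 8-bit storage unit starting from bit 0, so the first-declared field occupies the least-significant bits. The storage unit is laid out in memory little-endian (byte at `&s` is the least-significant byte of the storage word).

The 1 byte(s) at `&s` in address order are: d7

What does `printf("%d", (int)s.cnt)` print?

[0]=0xd7 (little-endian) → word 0xd7
state:1 @ bit 0 → (0xd7>>0)&0x1 = 0x1
len:1 @ bit 1 → (0xd7>>1)&0x1 = 0x1
err:2 @ bit 2 → (0xd7>>2)&0x3 = 0x1
cnt:4 @ bit 4 → (0xd7>>4)&0xf = 0xd  ←
cnt signed 4b, MSB=1: 13 - 16 = -3

-3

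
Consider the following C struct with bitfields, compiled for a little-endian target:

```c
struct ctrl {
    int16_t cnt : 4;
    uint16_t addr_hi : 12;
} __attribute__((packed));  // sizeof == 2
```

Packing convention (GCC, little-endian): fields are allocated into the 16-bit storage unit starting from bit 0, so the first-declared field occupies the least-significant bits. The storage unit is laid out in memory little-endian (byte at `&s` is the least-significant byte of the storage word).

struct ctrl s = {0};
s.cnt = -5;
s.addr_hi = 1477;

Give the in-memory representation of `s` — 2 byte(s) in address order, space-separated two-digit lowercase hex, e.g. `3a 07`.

cnt (4b) val=-5 bits=0xb at bit 0: 0x000b
addr_hi (12b) val=1477 bits=0x5c5 at bit 4: 0x5c5b
word = 0x5c5b → little-endian bytes:
  [0]=0x5b  [1]=0x5c

5b 5c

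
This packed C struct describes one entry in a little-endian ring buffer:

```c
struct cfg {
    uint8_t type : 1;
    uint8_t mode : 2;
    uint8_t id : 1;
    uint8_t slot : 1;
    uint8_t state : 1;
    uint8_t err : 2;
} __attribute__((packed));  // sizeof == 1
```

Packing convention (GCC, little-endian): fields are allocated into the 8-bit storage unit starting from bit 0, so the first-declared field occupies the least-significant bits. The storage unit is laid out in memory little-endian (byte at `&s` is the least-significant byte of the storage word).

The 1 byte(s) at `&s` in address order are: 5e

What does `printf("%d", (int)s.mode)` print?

[0]=0x5e (little-endian) → word 0x5e
type [0+:1] = (word>>0) & 0x1 = 0
mode [1+:2] = (word>>1) & 0x3 = 3  ←
id [3+:1] = (word>>3) & 0x1 = 1
slot [4+:1] = (word>>4) & 0x1 = 1
state [5+:1] = (word>>5) & 0x1 = 0
err [6+:2] = (word>>6) & 0x3 = 1

3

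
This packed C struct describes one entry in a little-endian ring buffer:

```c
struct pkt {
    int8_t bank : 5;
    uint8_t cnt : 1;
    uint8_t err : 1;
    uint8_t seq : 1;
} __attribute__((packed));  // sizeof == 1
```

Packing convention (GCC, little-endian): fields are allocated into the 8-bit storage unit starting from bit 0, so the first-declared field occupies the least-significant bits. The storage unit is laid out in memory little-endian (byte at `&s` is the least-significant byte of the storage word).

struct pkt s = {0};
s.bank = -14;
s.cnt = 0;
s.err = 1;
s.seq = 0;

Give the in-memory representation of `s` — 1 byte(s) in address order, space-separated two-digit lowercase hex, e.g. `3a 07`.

52

bank (5b) val=-14 bits=0x12 at bit 0: 0x12
cnt (1b) val=0 bits=0x0 at bit 5: 0x12
err (1b) val=1 bits=0x1 at bit 6: 0x52
seq (1b) val=0 bits=0x0 at bit 7: 0x52
word = 0x52 → little-endian bytes:
  [0]=0x52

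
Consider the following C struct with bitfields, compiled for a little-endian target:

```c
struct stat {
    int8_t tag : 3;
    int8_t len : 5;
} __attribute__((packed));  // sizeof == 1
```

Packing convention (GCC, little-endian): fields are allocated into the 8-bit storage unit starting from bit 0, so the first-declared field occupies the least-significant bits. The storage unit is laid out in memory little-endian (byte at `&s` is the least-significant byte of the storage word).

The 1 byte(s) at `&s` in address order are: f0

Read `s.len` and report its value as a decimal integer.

-2

[0]=0xf0 (little-endian) → word 0xf0
tag:3 @ bit 0 → (0xf0>>0)&0x7 = 0x0
len:5 @ bit 3 → (0xf0>>3)&0x1f = 0x1e  ←
len signed 5b, MSB=1: 30 - 32 = -2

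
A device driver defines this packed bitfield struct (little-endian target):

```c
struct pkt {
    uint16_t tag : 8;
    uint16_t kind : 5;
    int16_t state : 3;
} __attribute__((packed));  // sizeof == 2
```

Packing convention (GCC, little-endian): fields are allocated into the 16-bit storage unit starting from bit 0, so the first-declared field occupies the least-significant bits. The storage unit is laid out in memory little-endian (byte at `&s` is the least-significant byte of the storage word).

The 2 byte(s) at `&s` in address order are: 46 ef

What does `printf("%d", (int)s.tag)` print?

70

[0]=0x46 [1]=0xef (little-endian) → word 0xef46
tag:8 @ bit 0 → (0xef46>>0)&0xff = 0x46  ←
kind:5 @ bit 8 → (0xef46>>8)&0x1f = 0xf
state:3 @ bit 13 → (0xef46>>13)&0x7 = 0x7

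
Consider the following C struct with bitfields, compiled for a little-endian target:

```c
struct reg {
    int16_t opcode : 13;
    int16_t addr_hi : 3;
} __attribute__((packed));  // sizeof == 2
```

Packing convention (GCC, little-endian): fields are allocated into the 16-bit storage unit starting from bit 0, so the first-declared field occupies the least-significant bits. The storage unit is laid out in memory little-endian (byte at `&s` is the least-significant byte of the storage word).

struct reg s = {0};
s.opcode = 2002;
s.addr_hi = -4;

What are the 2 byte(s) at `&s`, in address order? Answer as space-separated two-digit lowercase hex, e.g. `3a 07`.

opcode (13b) val=2002 bits=0x7d2 at bit 0: 0x07d2
addr_hi (3b) val=-4 bits=0x4 at bit 13: 0x87d2
word = 0x87d2 → little-endian bytes:
  [0]=0xd2  [1]=0x87

d2 87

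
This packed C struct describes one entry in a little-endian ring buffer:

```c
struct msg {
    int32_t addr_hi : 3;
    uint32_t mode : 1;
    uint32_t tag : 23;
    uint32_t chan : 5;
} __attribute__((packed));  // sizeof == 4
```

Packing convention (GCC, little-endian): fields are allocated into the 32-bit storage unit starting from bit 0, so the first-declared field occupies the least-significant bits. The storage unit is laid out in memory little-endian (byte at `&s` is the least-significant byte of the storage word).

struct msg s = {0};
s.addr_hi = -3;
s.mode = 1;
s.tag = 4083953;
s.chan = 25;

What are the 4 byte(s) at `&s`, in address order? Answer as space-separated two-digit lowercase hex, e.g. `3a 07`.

1d 0f e5 cb

addr_hi (3b) val=-3 bits=0x5 at bit 0: 0x00000005
mode (1b) val=1 bits=0x1 at bit 3: 0x0000000d
tag (23b) val=4083953 bits=0x3e50f1 at bit 4: 0x03e50f1d
chan (5b) val=25 bits=0x19 at bit 27: 0xcbe50f1d
word = 0xcbe50f1d → little-endian bytes:
  [0]=0x1d  [1]=0x0f  [2]=0xe5  [3]=0xcb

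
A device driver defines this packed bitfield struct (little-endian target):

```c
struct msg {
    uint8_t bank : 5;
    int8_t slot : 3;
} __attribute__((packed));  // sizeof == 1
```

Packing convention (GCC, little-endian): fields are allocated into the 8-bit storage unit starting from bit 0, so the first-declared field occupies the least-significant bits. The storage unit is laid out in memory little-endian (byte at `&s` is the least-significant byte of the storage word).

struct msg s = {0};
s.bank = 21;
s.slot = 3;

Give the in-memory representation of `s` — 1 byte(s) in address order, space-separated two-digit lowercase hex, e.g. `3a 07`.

75

bank:5 = 21 → 0x15 << 0 → word 0x15
slot:3 = 3 → 0x3 << 5 → word 0x75
word = 0x75 → little-endian bytes:
  [0]=0x75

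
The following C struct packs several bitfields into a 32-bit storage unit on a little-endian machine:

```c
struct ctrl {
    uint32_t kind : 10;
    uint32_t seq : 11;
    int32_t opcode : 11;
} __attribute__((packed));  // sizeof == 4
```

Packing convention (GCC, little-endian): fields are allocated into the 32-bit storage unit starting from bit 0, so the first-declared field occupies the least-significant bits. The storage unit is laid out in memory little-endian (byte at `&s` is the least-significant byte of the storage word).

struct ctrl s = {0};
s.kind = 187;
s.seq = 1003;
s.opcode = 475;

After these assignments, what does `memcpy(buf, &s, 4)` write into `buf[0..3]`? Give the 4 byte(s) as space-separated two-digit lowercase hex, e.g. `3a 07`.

kind (10b) val=187 bits=0xbb at bit 0: 0x000000bb
seq (11b) val=1003 bits=0x3eb at bit 10: 0x000facbb
opcode (11b) val=475 bits=0x1db at bit 21: 0x3b6facbb
word = 0x3b6facbb → little-endian bytes:
  [0]=0xbb  [1]=0xac  [2]=0x6f  [3]=0x3b

bb ac 6f 3b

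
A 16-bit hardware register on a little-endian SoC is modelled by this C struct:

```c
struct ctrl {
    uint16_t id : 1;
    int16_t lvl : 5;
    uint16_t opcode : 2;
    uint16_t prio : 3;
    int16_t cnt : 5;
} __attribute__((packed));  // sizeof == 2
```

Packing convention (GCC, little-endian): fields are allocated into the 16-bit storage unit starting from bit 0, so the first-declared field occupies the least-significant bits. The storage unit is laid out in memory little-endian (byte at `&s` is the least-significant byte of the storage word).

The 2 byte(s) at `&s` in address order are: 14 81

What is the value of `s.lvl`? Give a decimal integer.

10

[0]=0x14 [1]=0x81 (little-endian) → word 0x8114
id:1 @ bit 0 → (0x8114>>0)&0x1 = 0x0
lvl:5 @ bit 1 → (0x8114>>1)&0x1f = 0xa  ←
opcode:2 @ bit 6 → (0x8114>>6)&0x3 = 0x0
prio:3 @ bit 8 → (0x8114>>8)&0x7 = 0x1
cnt:5 @ bit 11 → (0x8114>>11)&0x1f = 0x10
lvl signed 5b, MSB=0: value = 10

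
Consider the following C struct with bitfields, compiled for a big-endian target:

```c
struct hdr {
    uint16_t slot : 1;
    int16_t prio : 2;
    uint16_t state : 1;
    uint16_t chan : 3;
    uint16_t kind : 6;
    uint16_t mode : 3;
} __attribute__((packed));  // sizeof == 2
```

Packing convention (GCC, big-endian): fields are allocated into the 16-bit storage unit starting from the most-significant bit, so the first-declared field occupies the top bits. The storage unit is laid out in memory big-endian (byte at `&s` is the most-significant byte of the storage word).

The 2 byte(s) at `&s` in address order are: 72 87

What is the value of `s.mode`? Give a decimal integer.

7

[0]=0x72 [1]=0x87 (big-endian) → word 0x7287
slot:1 @ bit 15 → (0x7287>>15)&0x1 = 0x0
prio:2 @ bit 13 → (0x7287>>13)&0x3 = 0x3
state:1 @ bit 12 → (0x7287>>12)&0x1 = 0x1
chan:3 @ bit 9 → (0x7287>>9)&0x7 = 0x1
kind:6 @ bit 3 → (0x7287>>3)&0x3f = 0x10
mode:3 @ bit 0 → (0x7287>>0)&0x7 = 0x7  ←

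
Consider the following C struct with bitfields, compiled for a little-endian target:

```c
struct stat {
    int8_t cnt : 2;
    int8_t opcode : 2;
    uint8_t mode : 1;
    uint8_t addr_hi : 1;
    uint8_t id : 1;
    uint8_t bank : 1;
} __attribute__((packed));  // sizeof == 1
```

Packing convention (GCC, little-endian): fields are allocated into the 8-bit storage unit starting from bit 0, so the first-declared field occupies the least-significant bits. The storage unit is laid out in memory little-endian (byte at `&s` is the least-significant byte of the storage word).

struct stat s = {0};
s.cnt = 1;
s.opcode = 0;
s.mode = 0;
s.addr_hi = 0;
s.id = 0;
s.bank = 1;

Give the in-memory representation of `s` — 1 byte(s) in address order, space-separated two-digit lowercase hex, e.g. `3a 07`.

81

cnt:2 = 1 → 0x1 << 0 → word 0x01
opcode:2 = 0 → 0x0 << 2 → word 0x01
mode:1 = 0 → 0x0 << 4 → word 0x01
addr_hi:1 = 0 → 0x0 << 5 → word 0x01
id:1 = 0 → 0x0 << 6 → word 0x01
bank:1 = 1 → 0x1 << 7 → word 0x81
word = 0x81 → little-endian bytes:
  [0]=0x81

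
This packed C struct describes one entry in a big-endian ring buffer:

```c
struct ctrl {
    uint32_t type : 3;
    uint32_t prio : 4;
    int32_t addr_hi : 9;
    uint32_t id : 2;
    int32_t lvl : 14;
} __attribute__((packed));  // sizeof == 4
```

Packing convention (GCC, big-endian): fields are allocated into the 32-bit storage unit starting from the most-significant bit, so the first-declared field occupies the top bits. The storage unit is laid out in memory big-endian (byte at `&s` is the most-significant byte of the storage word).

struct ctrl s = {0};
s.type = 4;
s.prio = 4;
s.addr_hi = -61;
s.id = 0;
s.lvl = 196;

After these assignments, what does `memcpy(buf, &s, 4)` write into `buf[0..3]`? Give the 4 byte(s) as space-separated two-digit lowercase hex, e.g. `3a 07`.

type (3b) val=4 bits=0x4 at bit 29: 0x80000000
prio (4b) val=4 bits=0x4 at bit 25: 0x88000000
addr_hi (9b) val=-61 bits=0x1c3 at bit 16: 0x89c30000
id (2b) val=0 bits=0x0 at bit 14: 0x89c30000
lvl (14b) val=196 bits=0xc4 at bit 0: 0x89c300c4
word = 0x89c300c4 → big-endian bytes:
  [0]=0x89  [1]=0xc3  [2]=0x00  [3]=0xc4

89 c3 00 c4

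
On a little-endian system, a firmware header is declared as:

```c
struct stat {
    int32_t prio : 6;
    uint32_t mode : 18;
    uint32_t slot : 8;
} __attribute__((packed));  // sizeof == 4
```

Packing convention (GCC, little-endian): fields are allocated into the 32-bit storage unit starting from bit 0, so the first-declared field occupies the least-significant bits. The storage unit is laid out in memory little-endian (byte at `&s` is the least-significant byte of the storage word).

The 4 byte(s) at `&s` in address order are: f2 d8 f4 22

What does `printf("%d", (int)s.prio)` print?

[0]=0xf2 [1]=0xd8 [2]=0xf4 [3]=0x22 (little-endian) → word 0x22f4d8f2
prio [0+:6] = (word>>0) & 0x3f = 50  ←
mode [6+:18] = (word>>6) & 0x3ffff = 250723
slot [24+:8] = (word>>24) & 0xff = 34
prio signed 6b, MSB=1: 50 - 64 = -14

-14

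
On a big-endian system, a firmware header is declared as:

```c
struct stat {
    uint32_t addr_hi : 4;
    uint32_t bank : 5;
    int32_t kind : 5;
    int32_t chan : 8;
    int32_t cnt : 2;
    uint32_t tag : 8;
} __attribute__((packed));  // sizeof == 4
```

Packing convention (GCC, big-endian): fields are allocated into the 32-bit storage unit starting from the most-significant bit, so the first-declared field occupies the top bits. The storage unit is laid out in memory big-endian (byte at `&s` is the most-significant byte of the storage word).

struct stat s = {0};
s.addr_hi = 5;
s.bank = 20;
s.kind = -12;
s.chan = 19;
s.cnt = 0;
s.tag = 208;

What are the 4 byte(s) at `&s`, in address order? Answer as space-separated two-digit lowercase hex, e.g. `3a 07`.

5a 50 4c d0

addr_hi (4b) val=5 bits=0x5 at bit 28: 0x50000000
bank (5b) val=20 bits=0x14 at bit 23: 0x5a000000
kind (5b) val=-12 bits=0x14 at bit 18: 0x5a500000
chan (8b) val=19 bits=0x13 at bit 10: 0x5a504c00
cnt (2b) val=0 bits=0x0 at bit 8: 0x5a504c00
tag (8b) val=208 bits=0xd0 at bit 0: 0x5a504cd0
word = 0x5a504cd0 → big-endian bytes:
  [0]=0x5a  [1]=0x50  [2]=0x4c  [3]=0xd0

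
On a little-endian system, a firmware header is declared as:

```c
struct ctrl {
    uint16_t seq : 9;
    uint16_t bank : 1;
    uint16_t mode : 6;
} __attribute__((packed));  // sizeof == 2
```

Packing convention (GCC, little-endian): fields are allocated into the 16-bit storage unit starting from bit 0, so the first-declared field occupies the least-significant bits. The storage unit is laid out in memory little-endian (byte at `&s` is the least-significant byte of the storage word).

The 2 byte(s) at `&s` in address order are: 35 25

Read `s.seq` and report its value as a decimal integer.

[0]=0x35 [1]=0x25 (little-endian) → word 0x2535
seq [0+:9] = (word>>0) & 0x1ff = 309  ←
bank [9+:1] = (word>>9) & 0x1 = 0
mode [10+:6] = (word>>10) & 0x3f = 9

309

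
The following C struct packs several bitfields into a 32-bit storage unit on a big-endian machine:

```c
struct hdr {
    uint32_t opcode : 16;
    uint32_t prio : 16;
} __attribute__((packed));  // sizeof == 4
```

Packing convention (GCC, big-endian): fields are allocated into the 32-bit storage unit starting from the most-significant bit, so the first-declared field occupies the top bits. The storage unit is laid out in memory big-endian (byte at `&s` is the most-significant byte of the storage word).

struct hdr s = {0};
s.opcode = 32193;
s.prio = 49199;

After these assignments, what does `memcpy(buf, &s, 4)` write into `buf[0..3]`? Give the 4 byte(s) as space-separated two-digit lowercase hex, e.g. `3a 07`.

opcode (16b) val=32193 bits=0x7dc1 at bit 16: 0x7dc10000
prio (16b) val=49199 bits=0xc02f at bit 0: 0x7dc1c02f
word = 0x7dc1c02f → big-endian bytes:
  [0]=0x7d  [1]=0xc1  [2]=0xc0  [3]=0x2f

7d c1 c0 2f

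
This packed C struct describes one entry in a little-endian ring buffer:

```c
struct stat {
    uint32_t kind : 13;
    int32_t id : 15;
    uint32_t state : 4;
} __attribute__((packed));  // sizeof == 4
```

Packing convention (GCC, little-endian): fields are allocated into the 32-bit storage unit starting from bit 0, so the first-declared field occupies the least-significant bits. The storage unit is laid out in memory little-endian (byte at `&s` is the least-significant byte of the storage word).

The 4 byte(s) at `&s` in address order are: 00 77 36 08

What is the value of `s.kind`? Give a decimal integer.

5888

[0]=0x00 [1]=0x77 [2]=0x36 [3]=0x08 (little-endian) → word 0x08367700
kind [0+:13] = (word>>0) & 0x1fff = 5888  ←
id [13+:15] = (word>>13) & 0x7fff = 16819
state [28+:4] = (word>>28) & 0xf = 0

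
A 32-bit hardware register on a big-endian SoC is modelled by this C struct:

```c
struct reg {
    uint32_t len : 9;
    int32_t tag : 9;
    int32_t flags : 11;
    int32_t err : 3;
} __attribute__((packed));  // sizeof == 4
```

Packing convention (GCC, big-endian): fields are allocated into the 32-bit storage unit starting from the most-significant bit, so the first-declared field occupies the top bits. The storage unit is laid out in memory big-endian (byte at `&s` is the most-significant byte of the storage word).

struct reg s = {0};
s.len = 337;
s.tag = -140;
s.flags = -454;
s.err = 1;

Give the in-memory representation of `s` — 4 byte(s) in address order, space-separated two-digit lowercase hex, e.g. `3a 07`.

len (9b) val=337 bits=0x151 at bit 23: 0xa8800000
tag (9b) val=-140 bits=0x174 at bit 14: 0xa8dd0000
flags (11b) val=-454 bits=0x63a at bit 3: 0xa8dd31d0
err (3b) val=1 bits=0x1 at bit 0: 0xa8dd31d1
word = 0xa8dd31d1 → big-endian bytes:
  [0]=0xa8  [1]=0xdd  [2]=0x31  [3]=0xd1

a8 dd 31 d1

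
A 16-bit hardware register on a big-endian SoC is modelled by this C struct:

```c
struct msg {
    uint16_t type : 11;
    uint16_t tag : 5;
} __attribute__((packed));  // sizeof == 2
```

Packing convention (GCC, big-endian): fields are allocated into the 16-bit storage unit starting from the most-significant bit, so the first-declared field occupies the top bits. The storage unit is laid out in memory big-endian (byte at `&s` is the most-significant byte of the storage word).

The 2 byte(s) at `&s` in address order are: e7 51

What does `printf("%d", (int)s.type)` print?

[0]=0xe7 [1]=0x51 (big-endian) → word 0xe751
type [5+:11] = (word>>5) & 0x7ff = 1850  ←
tag [0+:5] = (word>>0) & 0x1f = 17

1850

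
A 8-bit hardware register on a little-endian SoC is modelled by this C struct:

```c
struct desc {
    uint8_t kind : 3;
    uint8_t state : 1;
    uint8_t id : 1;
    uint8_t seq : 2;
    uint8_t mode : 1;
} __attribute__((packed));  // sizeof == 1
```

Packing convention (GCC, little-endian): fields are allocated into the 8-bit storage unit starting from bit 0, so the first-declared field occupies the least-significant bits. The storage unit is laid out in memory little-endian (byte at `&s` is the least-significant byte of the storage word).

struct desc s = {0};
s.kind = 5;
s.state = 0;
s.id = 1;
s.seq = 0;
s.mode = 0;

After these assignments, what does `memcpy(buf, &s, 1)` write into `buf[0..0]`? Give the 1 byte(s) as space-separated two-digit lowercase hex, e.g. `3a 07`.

kind (3b) val=5 bits=0x5 at bit 0: 0x05
state (1b) val=0 bits=0x0 at bit 3: 0x05
id (1b) val=1 bits=0x1 at bit 4: 0x15
seq (2b) val=0 bits=0x0 at bit 5: 0x15
mode (1b) val=0 bits=0x0 at bit 7: 0x15
word = 0x15 → little-endian bytes:
  [0]=0x15

15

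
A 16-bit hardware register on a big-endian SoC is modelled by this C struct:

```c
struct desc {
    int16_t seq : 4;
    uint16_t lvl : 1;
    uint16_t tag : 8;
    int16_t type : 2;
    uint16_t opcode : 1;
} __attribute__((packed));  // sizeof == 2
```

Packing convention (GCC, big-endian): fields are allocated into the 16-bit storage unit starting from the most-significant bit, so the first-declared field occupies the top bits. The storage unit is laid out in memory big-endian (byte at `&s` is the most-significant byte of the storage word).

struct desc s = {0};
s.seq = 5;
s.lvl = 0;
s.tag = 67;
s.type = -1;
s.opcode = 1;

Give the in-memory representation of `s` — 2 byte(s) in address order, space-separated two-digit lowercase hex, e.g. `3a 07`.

seq (4b) val=5 bits=0x5 at bit 12: 0x5000
lvl (1b) val=0 bits=0x0 at bit 11: 0x5000
tag (8b) val=67 bits=0x43 at bit 3: 0x5218
type (2b) val=-1 bits=0x3 at bit 1: 0x521e
opcode (1b) val=1 bits=0x1 at bit 0: 0x521f
word = 0x521f → big-endian bytes:
  [0]=0x52  [1]=0x1f

52 1f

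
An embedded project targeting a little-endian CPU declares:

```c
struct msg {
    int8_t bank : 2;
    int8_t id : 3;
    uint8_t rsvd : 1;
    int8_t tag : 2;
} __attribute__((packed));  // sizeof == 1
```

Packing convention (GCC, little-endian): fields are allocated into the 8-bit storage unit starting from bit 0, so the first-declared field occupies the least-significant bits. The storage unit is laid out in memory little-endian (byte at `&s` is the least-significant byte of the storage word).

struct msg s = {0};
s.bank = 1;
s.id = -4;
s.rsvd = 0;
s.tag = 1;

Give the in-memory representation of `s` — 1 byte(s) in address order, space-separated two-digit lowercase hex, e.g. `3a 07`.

51

[0+:2] bank=1 & 0x3 = 0x1; word=0x01
[2+:3] id=-4 & 0x7 = 0x4; word=0x11
[5+:1] rsvd=0 & 0x1 = 0x0; word=0x11
[6+:2] tag=1 & 0x3 = 0x1; word=0x51
word = 0x51 → little-endian bytes:
  [0]=0x51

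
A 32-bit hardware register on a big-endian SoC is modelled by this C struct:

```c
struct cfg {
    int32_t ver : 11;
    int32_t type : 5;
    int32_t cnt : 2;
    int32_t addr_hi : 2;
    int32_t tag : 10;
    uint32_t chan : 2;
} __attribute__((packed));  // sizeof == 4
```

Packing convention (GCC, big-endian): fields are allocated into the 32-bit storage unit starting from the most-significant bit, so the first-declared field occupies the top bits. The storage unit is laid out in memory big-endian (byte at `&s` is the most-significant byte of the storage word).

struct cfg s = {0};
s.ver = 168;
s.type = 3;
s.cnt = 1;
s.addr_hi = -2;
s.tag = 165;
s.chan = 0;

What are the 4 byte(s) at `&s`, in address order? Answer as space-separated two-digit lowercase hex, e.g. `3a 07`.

ver (11b) val=168 bits=0xa8 at bit 21: 0x15000000
type (5b) val=3 bits=0x3 at bit 16: 0x15030000
cnt (2b) val=1 bits=0x1 at bit 14: 0x15034000
addr_hi (2b) val=-2 bits=0x2 at bit 12: 0x15036000
tag (10b) val=165 bits=0xa5 at bit 2: 0x15036294
chan (2b) val=0 bits=0x0 at bit 0: 0x15036294
word = 0x15036294 → big-endian bytes:
  [0]=0x15  [1]=0x03  [2]=0x62  [3]=0x94

15 03 62 94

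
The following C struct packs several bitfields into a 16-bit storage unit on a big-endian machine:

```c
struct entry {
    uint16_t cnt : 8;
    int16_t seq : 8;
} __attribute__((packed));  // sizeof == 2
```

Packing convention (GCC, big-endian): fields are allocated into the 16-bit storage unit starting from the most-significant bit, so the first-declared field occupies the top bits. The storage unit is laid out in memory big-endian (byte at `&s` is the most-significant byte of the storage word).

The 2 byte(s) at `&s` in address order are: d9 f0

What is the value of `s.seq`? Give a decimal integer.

[0]=0xd9 [1]=0xf0 (big-endian) → word 0xd9f0
cnt [8+:8] = (word>>8) & 0xff = 217
seq [0+:8] = (word>>0) & 0xff = 240  ←
seq signed 8b, MSB=1: 240 - 256 = -16

-16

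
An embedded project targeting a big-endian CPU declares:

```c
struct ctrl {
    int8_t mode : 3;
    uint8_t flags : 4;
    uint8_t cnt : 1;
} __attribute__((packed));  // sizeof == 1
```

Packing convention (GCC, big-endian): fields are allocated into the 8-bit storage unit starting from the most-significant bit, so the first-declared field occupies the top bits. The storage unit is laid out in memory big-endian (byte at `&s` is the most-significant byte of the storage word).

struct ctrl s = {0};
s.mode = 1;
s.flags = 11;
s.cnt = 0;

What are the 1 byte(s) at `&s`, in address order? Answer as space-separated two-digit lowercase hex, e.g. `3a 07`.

36

mode (3b) val=1 bits=0x1 at bit 5: 0x20
flags (4b) val=11 bits=0xb at bit 1: 0x36
cnt (1b) val=0 bits=0x0 at bit 0: 0x36
word = 0x36 → big-endian bytes:
  [0]=0x36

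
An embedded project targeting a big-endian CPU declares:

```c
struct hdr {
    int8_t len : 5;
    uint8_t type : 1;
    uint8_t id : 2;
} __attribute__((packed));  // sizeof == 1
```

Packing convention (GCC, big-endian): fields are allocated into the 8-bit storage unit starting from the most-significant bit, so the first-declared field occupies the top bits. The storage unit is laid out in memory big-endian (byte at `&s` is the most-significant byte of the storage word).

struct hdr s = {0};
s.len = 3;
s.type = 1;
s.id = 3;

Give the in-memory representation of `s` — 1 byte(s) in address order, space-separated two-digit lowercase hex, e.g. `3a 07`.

len:5 = 3 → 0x3 << 3 → word 0x18
type:1 = 1 → 0x1 << 2 → word 0x1c
id:2 = 3 → 0x3 << 0 → word 0x1f
word = 0x1f → big-endian bytes:
  [0]=0x1f

1f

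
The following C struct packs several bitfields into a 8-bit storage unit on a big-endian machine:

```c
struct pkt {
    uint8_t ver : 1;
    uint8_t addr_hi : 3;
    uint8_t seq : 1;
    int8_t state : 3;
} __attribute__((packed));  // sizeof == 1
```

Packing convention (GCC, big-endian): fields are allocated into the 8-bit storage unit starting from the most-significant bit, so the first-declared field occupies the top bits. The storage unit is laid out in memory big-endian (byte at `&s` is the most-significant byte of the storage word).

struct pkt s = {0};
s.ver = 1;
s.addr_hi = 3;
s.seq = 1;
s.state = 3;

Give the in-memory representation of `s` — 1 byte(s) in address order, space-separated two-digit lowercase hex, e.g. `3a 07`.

[7+:1] ver=1 & 0x1 = 0x1; word=0x80
[4+:3] addr_hi=3 & 0x7 = 0x3; word=0xb0
[3+:1] seq=1 & 0x1 = 0x1; word=0xb8
[0+:3] state=3 & 0x7 = 0x3; word=0xbb
word = 0xbb → big-endian bytes:
  [0]=0xbb

bb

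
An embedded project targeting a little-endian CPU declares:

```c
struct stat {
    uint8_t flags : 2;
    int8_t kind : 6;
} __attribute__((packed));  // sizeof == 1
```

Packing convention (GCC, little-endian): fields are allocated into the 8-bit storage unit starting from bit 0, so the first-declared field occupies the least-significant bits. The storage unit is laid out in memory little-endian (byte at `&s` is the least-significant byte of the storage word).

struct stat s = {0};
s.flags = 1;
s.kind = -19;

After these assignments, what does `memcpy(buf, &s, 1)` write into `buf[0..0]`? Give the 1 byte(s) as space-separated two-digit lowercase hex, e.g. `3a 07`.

b5

flags (2b) val=1 bits=0x1 at bit 0: 0x01
kind (6b) val=-19 bits=0x2d at bit 2: 0xb5
word = 0xb5 → little-endian bytes:
  [0]=0xb5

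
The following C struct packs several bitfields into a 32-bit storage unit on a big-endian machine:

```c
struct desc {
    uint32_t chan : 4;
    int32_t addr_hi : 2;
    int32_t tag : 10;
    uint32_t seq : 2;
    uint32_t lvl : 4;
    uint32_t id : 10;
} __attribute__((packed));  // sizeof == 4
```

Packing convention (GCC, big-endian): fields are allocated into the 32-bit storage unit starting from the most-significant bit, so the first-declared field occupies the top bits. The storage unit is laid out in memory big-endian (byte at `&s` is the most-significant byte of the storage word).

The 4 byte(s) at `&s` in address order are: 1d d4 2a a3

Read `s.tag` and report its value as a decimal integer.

[0]=0x1d [1]=0xd4 [2]=0x2a [3]=0xa3 (big-endian) → word 0x1dd42aa3
chan [28+:4] = (word>>28) & 0xf = 1
addr_hi [26+:2] = (word>>26) & 0x3 = 3
tag [16+:10] = (word>>16) & 0x3ff = 468  ←
seq [14+:2] = (word>>14) & 0x3 = 0
lvl [10+:4] = (word>>10) & 0xf = 10
id [0+:10] = (word>>0) & 0x3ff = 675
tag signed 10b, MSB=0: value = 468

468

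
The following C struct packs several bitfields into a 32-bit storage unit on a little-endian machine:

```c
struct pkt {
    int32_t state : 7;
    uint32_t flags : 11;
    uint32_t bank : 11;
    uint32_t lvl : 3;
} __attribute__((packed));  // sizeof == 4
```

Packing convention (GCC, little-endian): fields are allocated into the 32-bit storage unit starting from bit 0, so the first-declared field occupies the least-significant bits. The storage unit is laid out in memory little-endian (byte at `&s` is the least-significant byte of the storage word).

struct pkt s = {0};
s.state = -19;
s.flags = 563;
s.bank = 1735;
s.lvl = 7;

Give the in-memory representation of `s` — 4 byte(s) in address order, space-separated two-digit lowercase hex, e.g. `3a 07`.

[0+:7] state=-19 & 0x7f = 0x6d; word=0x0000006d
[7+:11] flags=563 & 0x7ff = 0x233; word=0x000119ed
[18+:11] bank=1735 & 0x7ff = 0x6c7; word=0x1b1d19ed
[29+:3] lvl=7 & 0x7 = 0x7; word=0xfb1d19ed
word = 0xfb1d19ed → little-endian bytes:
  [0]=0xed  [1]=0x19  [2]=0x1d  [3]=0xfb

ed 19 1d fb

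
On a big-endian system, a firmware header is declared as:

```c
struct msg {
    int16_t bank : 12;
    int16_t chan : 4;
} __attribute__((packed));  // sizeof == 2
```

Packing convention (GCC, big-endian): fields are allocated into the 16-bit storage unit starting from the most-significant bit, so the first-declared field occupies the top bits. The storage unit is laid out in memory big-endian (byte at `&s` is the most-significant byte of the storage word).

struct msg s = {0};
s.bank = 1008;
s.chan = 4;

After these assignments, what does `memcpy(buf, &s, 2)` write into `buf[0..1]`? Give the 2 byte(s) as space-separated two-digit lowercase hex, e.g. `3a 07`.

3f 04

bank:12 = 1008 → 0x3f0 << 4 → word 0x3f00
chan:4 = 4 → 0x4 << 0 → word 0x3f04
word = 0x3f04 → big-endian bytes:
  [0]=0x3f  [1]=0x04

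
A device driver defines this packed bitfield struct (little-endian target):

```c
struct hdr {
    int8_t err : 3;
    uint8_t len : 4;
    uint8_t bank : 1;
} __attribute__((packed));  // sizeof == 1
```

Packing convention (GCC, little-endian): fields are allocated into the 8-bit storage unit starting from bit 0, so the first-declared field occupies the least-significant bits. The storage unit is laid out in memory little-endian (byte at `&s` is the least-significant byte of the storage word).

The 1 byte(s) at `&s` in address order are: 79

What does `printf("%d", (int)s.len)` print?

15

[0]=0x79 (little-endian) → word 0x79
err [0+:3] = (word>>0) & 0x7 = 1
len [3+:4] = (word>>3) & 0xf = 15  ←
bank [7+:1] = (word>>7) & 0x1 = 0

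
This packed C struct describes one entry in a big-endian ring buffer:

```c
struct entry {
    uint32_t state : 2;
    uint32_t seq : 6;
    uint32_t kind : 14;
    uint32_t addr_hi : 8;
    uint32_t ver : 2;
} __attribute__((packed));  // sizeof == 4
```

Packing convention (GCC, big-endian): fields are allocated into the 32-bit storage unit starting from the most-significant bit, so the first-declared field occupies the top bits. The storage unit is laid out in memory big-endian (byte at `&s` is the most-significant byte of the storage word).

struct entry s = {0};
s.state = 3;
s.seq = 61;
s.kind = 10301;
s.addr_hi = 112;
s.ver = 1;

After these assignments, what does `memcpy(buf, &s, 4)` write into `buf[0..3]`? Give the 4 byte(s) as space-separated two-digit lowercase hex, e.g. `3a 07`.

fd a0 f5 c1

state:2 = 3 → 0x3 << 30 → word 0xc0000000
seq:6 = 61 → 0x3d << 24 → word 0xfd000000
kind:14 = 10301 → 0x283d << 10 → word 0xfda0f400
addr_hi:8 = 112 → 0x70 << 2 → word 0xfda0f5c0
ver:2 = 1 → 0x1 << 0 → word 0xfda0f5c1
word = 0xfda0f5c1 → big-endian bytes:
  [0]=0xfd  [1]=0xa0  [2]=0xf5  [3]=0xc1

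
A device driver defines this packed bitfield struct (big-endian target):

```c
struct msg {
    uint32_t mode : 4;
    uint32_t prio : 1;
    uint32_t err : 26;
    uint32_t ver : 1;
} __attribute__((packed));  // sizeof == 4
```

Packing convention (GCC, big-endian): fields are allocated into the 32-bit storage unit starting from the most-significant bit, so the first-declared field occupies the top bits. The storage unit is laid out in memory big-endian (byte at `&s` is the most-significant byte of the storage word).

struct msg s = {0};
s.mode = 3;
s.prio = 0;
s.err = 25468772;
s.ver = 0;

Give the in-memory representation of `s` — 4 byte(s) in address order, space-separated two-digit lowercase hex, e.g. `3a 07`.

mode (4b) val=3 bits=0x3 at bit 28: 0x30000000
prio (1b) val=0 bits=0x0 at bit 27: 0x30000000
err (26b) val=25468772 bits=0x1849f64 at bit 1: 0x33093ec8
ver (1b) val=0 bits=0x0 at bit 0: 0x33093ec8
word = 0x33093ec8 → big-endian bytes:
  [0]=0x33  [1]=0x09  [2]=0x3e  [3]=0xc8

33 09 3e c8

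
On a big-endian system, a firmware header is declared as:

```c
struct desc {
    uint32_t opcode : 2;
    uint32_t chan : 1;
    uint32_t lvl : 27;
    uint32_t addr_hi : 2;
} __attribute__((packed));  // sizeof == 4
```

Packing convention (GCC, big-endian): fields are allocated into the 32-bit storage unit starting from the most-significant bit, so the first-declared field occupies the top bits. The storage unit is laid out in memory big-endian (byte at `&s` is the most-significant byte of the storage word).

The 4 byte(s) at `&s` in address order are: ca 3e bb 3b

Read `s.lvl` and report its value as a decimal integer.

[0]=0xca [1]=0x3e [2]=0xbb [3]=0x3b (big-endian) → word 0xca3ebb3b
opcode:2 @ bit 30 → (0xca3ebb3b>>30)&0x3 = 0x3
chan:1 @ bit 29 → (0xca3ebb3b>>29)&0x1 = 0x0
lvl:27 @ bit 2 → (0xca3ebb3b>>2)&0x7ffffff = 0x28faece  ←
addr_hi:2 @ bit 0 → (0xca3ebb3b>>0)&0x3 = 0x3

42970830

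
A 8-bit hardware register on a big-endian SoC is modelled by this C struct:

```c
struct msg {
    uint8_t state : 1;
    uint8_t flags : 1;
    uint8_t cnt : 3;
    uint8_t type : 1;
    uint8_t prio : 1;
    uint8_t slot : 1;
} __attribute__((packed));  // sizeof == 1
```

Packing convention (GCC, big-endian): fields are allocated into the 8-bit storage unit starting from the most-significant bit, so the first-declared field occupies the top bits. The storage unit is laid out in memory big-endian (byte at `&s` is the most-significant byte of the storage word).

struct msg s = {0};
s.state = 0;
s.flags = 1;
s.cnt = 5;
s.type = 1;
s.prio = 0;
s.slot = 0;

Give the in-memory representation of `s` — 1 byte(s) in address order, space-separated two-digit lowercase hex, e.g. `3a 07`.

6c

state (1b) val=0 bits=0x0 at bit 7: 0x00
flags (1b) val=1 bits=0x1 at bit 6: 0x40
cnt (3b) val=5 bits=0x5 at bit 3: 0x68
type (1b) val=1 bits=0x1 at bit 2: 0x6c
prio (1b) val=0 bits=0x0 at bit 1: 0x6c
slot (1b) val=0 bits=0x0 at bit 0: 0x6c
word = 0x6c → big-endian bytes:
  [0]=0x6c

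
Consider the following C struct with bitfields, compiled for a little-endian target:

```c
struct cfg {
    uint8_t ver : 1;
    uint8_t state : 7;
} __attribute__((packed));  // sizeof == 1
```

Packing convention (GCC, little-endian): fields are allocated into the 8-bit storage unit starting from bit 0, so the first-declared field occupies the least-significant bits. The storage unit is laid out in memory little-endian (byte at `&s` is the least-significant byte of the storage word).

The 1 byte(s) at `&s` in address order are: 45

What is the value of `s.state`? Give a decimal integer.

34

[0]=0x45 (little-endian) → word 0x45
ver [0+:1] = (word>>0) & 0x1 = 1
state [1+:7] = (word>>1) & 0x7f = 34  ←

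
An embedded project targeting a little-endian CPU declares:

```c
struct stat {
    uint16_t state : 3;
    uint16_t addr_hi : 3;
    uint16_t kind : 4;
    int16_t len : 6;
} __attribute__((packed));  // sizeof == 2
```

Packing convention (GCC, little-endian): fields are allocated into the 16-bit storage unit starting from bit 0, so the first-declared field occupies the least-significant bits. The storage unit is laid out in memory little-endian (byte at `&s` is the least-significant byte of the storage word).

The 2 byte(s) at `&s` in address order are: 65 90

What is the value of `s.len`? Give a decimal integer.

-28

[0]=0x65 [1]=0x90 (little-endian) → word 0x9065
state [0+:3] = (word>>0) & 0x7 = 5
addr_hi [3+:3] = (word>>3) & 0x7 = 4
kind [6+:4] = (word>>6) & 0xf = 1
len [10+:6] = (word>>10) & 0x3f = 36  ←
len signed 6b, MSB=1: 36 - 64 = -28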